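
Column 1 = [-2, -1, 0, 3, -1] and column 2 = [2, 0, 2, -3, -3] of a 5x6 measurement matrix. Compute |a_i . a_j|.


Inner product: -2*2 + -1*0 + 0*2 + 3*-3 + -1*-3
Products: [-4, 0, 0, -9, 3]
Sum = -10.
|dot| = 10.

10


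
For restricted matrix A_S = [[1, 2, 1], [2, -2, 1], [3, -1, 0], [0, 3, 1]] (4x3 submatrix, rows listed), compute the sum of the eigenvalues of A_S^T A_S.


Sum of eigenvalues of A_S^T A_S = trace(A_S^T A_S) = sum of squared column norms of A_S.
A_S^T A_S diagonal: [14, 18, 3].
trace = 14 + 18 + 3 = 35.

35


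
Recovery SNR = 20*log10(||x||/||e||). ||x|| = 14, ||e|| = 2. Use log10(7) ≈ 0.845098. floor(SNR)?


||x||/||e|| = 14/2 = 7.
log10(7) ≈ 0.845098.
20*log10(||x||/||e||) ≈ 20*0.845098 = 16.90196.
floor(16.90196) = 16.

16


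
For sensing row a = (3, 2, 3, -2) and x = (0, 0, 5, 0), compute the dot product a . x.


Non-zero terms: ['3*5']
Products: [15]
y = sum = 15.

15


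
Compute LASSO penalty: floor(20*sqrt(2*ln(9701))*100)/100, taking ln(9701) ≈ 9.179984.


ln(9701) ≈ 9.179984.
2*ln(n) ≈ 18.359968.
sqrt(2*ln(n)) ≈ sqrt(18.359968) ≈ 4.284853.
lambda ≈ 20*4.284853 = 85.69706.
floor(lambda*100)/100 = 85.69.

85.69


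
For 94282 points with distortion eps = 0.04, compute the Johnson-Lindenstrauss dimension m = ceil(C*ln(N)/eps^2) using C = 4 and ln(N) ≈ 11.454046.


ln(94282) ≈ 11.454046.
eps^2 = 0.04^2 = 0.0016.
C*ln(N)/eps^2 ≈ 4*11.454046/0.0016 ≈ 28635.115.
m = ceil(28635.115) = 28636.

28636


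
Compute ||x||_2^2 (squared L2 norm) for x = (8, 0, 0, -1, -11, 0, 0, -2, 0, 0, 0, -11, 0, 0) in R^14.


Non-zero entries: [(0, 8), (3, -1), (4, -11), (7, -2), (11, -11)]
Squares: [64, 1, 121, 4, 121]
||x||_2^2 = sum = 311.

311


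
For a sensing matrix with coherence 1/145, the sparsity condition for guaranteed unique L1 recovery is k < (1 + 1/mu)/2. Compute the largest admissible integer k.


1/mu = 145.
1 + 1/mu = 146.
(1 + 1/mu)/2 = 73 is an integer and the inequality is strict, so k_max = 73 - 1 = 72.

72


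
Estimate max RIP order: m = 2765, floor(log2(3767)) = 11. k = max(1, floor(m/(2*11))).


floor(log2(3767)) = 11.
2*11 = 22.
m/(2*floor(log2(n))) = 2765/22 ≈ 125.6818.
floor = 125.
k = max(1, 125) = 125.

125


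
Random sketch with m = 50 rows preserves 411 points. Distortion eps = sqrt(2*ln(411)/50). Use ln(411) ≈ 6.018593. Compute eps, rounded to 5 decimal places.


ln(411) ≈ 6.018593.
2*ln(N)/m ≈ 2*6.018593/50 ≈ 0.24074372.
eps = sqrt(0.24074372) ≈ 0.4906564 ≈ 0.49066.

0.49066


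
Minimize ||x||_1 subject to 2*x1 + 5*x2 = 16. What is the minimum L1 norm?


Axis intercepts:
  x1 = 8, x2 = 0: L1 = 8
  x1 = 0, x2 = 16/5: L1 = 16/5
x* = (0, 16/5)
||x*||_1 = 16/5.

16/5


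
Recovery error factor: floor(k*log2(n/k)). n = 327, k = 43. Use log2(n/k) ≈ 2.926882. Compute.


log2(n/k) = log2(327/43) ≈ 2.926882.
k*log2(n/k) ≈ 43*2.926882 = 125.855926.
floor(125.855926) = 125.

125


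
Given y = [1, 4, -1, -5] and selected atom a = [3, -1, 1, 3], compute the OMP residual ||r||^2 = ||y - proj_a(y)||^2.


a^T a = 20.
a^T y = -17.
coeff = -17/20 = -17/20.
||r||^2 = 571/20.

571/20


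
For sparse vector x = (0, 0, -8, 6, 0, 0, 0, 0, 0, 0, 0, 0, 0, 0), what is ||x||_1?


Non-zero entries: [(2, -8), (3, 6)]
Absolute values: [8, 6]
||x||_1 = sum = 14.

14


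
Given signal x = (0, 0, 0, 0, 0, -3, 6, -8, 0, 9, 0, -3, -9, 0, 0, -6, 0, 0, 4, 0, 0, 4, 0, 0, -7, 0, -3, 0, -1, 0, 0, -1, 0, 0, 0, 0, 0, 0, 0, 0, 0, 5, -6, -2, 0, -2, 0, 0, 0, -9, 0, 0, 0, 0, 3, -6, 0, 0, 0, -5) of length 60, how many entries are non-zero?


Non-zero positions: [5, 6, 7, 9, 11, 12, 15, 18, 21, 24, 26, 28, 31, 41, 42, 43, 45, 49, 54, 55, 59].
Sparsity = 21.

21


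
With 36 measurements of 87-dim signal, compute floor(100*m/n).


100*m/n = 100*36/87 ≈ 41.3793.
floor = 41.

41


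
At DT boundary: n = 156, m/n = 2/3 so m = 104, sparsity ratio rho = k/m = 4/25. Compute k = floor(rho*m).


m = 2/3*156 = 104.
rho = 4/25.
rho*m = 4/25*104 = 16.64.
k = floor(16.64) = 16.

16


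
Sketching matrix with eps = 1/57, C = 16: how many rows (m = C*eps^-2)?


1/eps = 57.
(1/eps)^2 = 3249.
m = 16*3249 = 51984.

51984


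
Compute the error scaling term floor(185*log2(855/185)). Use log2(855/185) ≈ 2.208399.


log2(n/k) = log2(855/185) ≈ 2.208399.
k*log2(n/k) ≈ 185*2.208399 = 408.553815.
floor(408.553815) = 408.

408


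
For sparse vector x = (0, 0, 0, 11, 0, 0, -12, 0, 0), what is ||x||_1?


Non-zero entries: [(3, 11), (6, -12)]
Absolute values: [11, 12]
||x||_1 = sum = 23.

23


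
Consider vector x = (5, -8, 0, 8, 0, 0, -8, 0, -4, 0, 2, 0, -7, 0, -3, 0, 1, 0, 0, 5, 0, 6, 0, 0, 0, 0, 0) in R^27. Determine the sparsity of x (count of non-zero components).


Non-zero positions: [0, 1, 3, 6, 8, 10, 12, 14, 16, 19, 21].
Sparsity = 11.

11


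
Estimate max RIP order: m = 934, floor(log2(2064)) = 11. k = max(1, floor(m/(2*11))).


floor(log2(2064)) = 11.
2*11 = 22.
m/(2*floor(log2(n))) = 934/22 ≈ 42.4545.
floor = 42.
k = max(1, 42) = 42.

42


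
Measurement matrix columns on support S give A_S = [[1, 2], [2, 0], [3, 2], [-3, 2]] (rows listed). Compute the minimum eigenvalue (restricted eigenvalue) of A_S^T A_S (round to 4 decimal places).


A_S^T A_S = [[23, 2], [2, 12]].
trace = 35.
det = 272.
disc = trace^2 - 4*det = 1225 - 4*272 = 137.
sqrt(137) ≈ 11.704700.
lam_min = (35 - sqrt(137))/2 ≈ (35 - 11.704700)/2 = 11.64765 ≈ 11.6477.

11.6477


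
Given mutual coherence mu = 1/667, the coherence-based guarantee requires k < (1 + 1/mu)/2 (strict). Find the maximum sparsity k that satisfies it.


1/mu = 667.
1 + 1/mu = 668.
(1 + 1/mu)/2 = 334 is an integer and the inequality is strict, so k_max = 334 - 1 = 333.

333


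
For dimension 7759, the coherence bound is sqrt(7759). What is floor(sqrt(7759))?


88^2 = 7744 <= 7759 < 7921 = 89^2, so 88 <= sqrt(7759) < 89.
floor(sqrt(7759)) = 88.

88


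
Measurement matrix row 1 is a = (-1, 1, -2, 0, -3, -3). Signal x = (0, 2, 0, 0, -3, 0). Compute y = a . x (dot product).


Non-zero terms: ['1*2', '-3*-3']
Products: [2, 9]
y = sum = 11.

11


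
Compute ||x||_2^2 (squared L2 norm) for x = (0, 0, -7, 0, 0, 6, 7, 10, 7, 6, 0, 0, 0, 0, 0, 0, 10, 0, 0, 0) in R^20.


Non-zero entries: [(2, -7), (5, 6), (6, 7), (7, 10), (8, 7), (9, 6), (16, 10)]
Squares: [49, 36, 49, 100, 49, 36, 100]
||x||_2^2 = sum = 419.

419


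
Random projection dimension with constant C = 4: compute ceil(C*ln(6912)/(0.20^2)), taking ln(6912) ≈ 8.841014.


ln(6912) ≈ 8.841014.
eps^2 = 0.20^2 = 0.04.
C*ln(N)/eps^2 ≈ 4*8.841014/0.04 ≈ 884.1014.
m = ceil(884.1014) = 885.

885


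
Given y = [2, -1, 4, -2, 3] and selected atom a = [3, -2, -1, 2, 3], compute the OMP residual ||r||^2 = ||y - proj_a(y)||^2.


a^T a = 27.
a^T y = 9.
coeff = 9/27 = 1/3.
||r||^2 = 31.

31


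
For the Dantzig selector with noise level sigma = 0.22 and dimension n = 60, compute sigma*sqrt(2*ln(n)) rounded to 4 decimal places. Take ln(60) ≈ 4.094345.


ln(60) ≈ 4.094345.
2*ln(n) ≈ 8.18869.
sqrt(2*ln(n)) ≈ sqrt(8.18869) ≈ 2.861589.
threshold ≈ 0.22*2.861589 = 0.62954958 ≈ 0.6295.

0.6295


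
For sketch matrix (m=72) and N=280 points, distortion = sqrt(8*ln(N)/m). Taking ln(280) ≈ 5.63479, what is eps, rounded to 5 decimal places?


ln(280) ≈ 5.63479.
8*ln(N)/m ≈ 8*5.63479/72 ≈ 0.62608778.
eps = sqrt(0.62608778) ≈ 0.7912571 ≈ 0.79126.

0.79126


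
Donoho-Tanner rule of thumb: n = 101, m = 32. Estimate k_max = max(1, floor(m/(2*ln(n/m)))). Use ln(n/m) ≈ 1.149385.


n/m = 101/32.
ln(n/m) ≈ 1.149385.
2*ln(n/m) ≈ 2.29877.
m/(2*ln(n/m)) ≈ 32/2.29877 ≈ 13.9205.
floor = 13.
k_max = max(1, 13) = 13.

13


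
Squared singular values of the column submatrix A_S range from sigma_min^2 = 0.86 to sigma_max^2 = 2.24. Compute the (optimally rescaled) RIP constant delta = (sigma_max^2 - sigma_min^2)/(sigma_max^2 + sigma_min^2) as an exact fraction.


lambda_max - lambda_min = 2.24 - 0.86 = 1.38.
lambda_max + lambda_min = 2.24 + 0.86 = 3.10.
delta = 1.38/3.10 = 138/310 = 69/155.

69/155


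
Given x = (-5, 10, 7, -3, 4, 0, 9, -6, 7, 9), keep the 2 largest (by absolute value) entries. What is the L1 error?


Sorted |x_i| descending: [10, 9, 9, 7, 7, 6, 5, 4, 3, 0]
Keep top 2: [10, 9]
Tail entries: [9, 7, 7, 6, 5, 4, 3, 0]
L1 error = sum of tail = 41.

41


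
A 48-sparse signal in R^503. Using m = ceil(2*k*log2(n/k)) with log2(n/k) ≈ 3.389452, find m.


log2(n/k) = log2(503/48) ≈ 3.389452.
2*k*log2(n/k) ≈ 2*48*3.389452 = 325.387392.
m = ceil(325.387392) = 326.

326


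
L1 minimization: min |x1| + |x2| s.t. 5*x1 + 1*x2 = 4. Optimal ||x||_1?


Axis intercepts:
  x1 = 4/5, x2 = 0: L1 = 4/5
  x1 = 0, x2 = 4: L1 = 4
x* = (4/5, 0)
||x*||_1 = 4/5.

4/5


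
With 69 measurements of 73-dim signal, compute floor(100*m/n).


100*m/n = 100*69/73 ≈ 94.5205.
floor = 94.

94


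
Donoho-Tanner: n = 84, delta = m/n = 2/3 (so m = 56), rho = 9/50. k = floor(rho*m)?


m = 2/3*84 = 56.
rho = 9/50.
rho*m = 9/50*56 = 10.08.
k = floor(10.08) = 10.

10


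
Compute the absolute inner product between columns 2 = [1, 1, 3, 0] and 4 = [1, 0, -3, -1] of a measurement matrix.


Inner product: 1*1 + 1*0 + 3*-3 + 0*-1
Products: [1, 0, -9, 0]
Sum = -8.
|dot| = 8.

8


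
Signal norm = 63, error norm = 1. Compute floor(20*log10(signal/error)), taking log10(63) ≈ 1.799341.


||x||/||e|| = 63/1 = 63.
log10(63) ≈ 1.799341.
20*log10(||x||/||e||) ≈ 20*1.799341 = 35.98682.
floor(35.98682) = 35.

35


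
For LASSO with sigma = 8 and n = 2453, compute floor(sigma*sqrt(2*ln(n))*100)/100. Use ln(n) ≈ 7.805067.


ln(2453) ≈ 7.805067.
2*ln(n) ≈ 15.610134.
sqrt(2*ln(n)) ≈ sqrt(15.610134) ≈ 3.950966.
lambda ≈ 8*3.950966 = 31.607728.
floor(lambda*100)/100 = 31.60.

31.60


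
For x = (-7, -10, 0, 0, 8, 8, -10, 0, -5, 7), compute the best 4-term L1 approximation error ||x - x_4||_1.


Sorted |x_i| descending: [10, 10, 8, 8, 7, 7, 5, 0, 0, 0]
Keep top 4: [10, 10, 8, 8]
Tail entries: [7, 7, 5, 0, 0, 0]
L1 error = sum of tail = 19.

19


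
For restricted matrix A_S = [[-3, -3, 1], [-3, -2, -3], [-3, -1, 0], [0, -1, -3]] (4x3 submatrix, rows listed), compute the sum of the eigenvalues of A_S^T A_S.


Sum of eigenvalues of A_S^T A_S = trace(A_S^T A_S) = sum of squared column norms of A_S.
A_S^T A_S diagonal: [27, 15, 19].
trace = 27 + 15 + 19 = 61.

61


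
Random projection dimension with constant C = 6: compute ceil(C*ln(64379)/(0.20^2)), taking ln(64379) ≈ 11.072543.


ln(64379) ≈ 11.072543.
eps^2 = 0.20^2 = 0.04.
C*ln(N)/eps^2 ≈ 6*11.072543/0.04 ≈ 1660.8815.
m = ceil(1660.8815) = 1661.

1661


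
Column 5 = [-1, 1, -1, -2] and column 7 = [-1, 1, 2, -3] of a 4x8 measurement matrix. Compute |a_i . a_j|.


Inner product: -1*-1 + 1*1 + -1*2 + -2*-3
Products: [1, 1, -2, 6]
Sum = 6.
|dot| = 6.

6


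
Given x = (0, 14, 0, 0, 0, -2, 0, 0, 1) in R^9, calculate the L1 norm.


Non-zero entries: [(1, 14), (5, -2), (8, 1)]
Absolute values: [14, 2, 1]
||x||_1 = sum = 17.

17


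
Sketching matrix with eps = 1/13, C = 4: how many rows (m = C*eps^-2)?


1/eps = 13.
(1/eps)^2 = 169.
m = 4*169 = 676.

676


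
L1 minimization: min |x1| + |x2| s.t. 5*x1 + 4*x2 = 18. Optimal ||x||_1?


Axis intercepts:
  x1 = 18/5, x2 = 0: L1 = 18/5
  x1 = 0, x2 = 9/2: L1 = 9/2
x* = (18/5, 0)
||x*||_1 = 18/5.

18/5


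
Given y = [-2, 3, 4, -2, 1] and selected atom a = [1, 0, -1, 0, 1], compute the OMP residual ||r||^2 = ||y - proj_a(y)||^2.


a^T a = 3.
a^T y = -5.
coeff = -5/3 = -5/3.
||r||^2 = 77/3.

77/3


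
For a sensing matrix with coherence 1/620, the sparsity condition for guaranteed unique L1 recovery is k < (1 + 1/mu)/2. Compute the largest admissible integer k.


1/mu = 620.
1 + 1/mu = 621.
(1 + 1/mu)/2 = 310.5 is not an integer, so k_max = floor(310.5) = 310.

310


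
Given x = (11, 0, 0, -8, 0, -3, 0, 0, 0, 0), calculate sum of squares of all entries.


Non-zero entries: [(0, 11), (3, -8), (5, -3)]
Squares: [121, 64, 9]
||x||_2^2 = sum = 194.

194


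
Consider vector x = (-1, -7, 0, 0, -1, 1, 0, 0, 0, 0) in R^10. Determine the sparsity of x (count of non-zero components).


Non-zero positions: [0, 1, 4, 5].
Sparsity = 4.

4


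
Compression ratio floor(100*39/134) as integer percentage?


100*m/n = 100*39/134 ≈ 29.1045.
floor = 29.

29


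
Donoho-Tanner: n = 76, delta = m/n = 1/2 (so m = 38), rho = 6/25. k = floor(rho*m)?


m = 1/2*76 = 38.
rho = 6/25.
rho*m = 6/25*38 = 9.12.
k = floor(9.12) = 9.

9


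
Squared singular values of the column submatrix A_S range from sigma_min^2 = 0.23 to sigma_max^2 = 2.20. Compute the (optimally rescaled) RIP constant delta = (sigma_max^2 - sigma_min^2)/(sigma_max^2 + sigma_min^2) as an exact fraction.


lambda_max - lambda_min = 2.20 - 0.23 = 1.97.
lambda_max + lambda_min = 2.20 + 0.23 = 2.43.
delta = 1.97/2.43 = 197/243.

197/243


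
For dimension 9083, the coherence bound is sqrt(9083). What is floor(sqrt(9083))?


95^2 = 9025 <= 9083 < 9216 = 96^2, so 95 <= sqrt(9083) < 96.
floor(sqrt(9083)) = 95.

95


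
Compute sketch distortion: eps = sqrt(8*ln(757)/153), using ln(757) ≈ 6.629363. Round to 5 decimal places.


ln(757) ≈ 6.629363.
8*ln(N)/m ≈ 8*6.629363/153 ≈ 0.34663336.
eps = sqrt(0.34663336) ≈ 0.5887558 ≈ 0.58876.

0.58876


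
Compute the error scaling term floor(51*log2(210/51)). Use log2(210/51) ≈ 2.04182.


log2(n/k) = log2(210/51) ≈ 2.04182.
k*log2(n/k) ≈ 51*2.04182 = 104.13282.
floor(104.13282) = 104.

104


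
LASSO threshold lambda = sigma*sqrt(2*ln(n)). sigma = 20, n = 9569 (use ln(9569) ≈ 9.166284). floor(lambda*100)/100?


ln(9569) ≈ 9.166284.
2*ln(n) ≈ 18.332568.
sqrt(2*ln(n)) ≈ sqrt(18.332568) ≈ 4.281655.
lambda ≈ 20*4.281655 = 85.6331.
floor(lambda*100)/100 = 85.63.

85.63


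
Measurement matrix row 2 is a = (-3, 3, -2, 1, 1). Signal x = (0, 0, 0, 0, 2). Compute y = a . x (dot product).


Non-zero terms: ['1*2']
Products: [2]
y = sum = 2.

2


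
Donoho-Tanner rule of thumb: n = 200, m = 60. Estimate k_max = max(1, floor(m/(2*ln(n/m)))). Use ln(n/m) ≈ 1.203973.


n/m = 200/60 = 10/3.
ln(n/m) ≈ 1.203973.
2*ln(n/m) ≈ 2.407946.
m/(2*ln(n/m)) ≈ 60/2.407946 ≈ 24.9175.
floor = 24.
k_max = max(1, 24) = 24.

24


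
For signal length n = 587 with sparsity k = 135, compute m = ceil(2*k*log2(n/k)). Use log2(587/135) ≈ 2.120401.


log2(n/k) = log2(587/135) ≈ 2.120401.
2*k*log2(n/k) ≈ 2*135*2.120401 = 572.50827.
m = ceil(572.50827) = 573.

573


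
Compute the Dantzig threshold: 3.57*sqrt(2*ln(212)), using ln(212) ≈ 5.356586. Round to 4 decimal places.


ln(212) ≈ 5.356586.
2*ln(n) ≈ 10.713172.
sqrt(2*ln(n)) ≈ sqrt(10.713172) ≈ 3.273098.
threshold ≈ 3.57*3.273098 = 11.68495986 ≈ 11.6850.

11.6850


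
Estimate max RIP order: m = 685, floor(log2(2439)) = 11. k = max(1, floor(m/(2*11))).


floor(log2(2439)) = 11.
2*11 = 22.
m/(2*floor(log2(n))) = 685/22 ≈ 31.1364.
floor = 31.
k = max(1, 31) = 31.

31


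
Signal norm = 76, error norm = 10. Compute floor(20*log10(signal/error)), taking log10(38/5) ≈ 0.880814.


||x||/||e|| = 76/10 = 38/5.
log10(38/5) ≈ 0.880814.
20*log10(||x||/||e||) ≈ 20*0.880814 = 17.61628.
floor(17.61628) = 17.

17


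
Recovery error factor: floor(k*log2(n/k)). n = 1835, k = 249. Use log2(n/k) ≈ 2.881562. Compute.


log2(n/k) = log2(1835/249) ≈ 2.881562.
k*log2(n/k) ≈ 249*2.881562 = 717.508938.
floor(717.508938) = 717.

717


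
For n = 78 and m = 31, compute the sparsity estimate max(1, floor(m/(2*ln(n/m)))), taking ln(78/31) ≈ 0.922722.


n/m = 78/31.
ln(n/m) ≈ 0.922722.
2*ln(n/m) ≈ 1.845444.
m/(2*ln(n/m)) ≈ 31/1.845444 ≈ 16.7981.
floor = 16.
k_max = max(1, 16) = 16.

16


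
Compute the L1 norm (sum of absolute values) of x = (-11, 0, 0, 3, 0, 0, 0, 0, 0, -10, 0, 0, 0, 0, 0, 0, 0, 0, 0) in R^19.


Non-zero entries: [(0, -11), (3, 3), (9, -10)]
Absolute values: [11, 3, 10]
||x||_1 = sum = 24.

24


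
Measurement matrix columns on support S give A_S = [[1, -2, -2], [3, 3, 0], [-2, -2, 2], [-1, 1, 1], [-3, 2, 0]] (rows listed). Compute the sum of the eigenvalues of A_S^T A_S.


Sum of eigenvalues of A_S^T A_S = trace(A_S^T A_S) = sum of squared column norms of A_S.
A_S^T A_S diagonal: [24, 22, 9].
trace = 24 + 22 + 9 = 55.

55


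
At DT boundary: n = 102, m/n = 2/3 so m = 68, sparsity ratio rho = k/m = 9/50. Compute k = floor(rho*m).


m = 2/3*102 = 68.
rho = 9/50.
rho*m = 9/50*68 = 12.24.
k = floor(12.24) = 12.

12


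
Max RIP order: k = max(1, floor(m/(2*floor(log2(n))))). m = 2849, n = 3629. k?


floor(log2(3629)) = 11.
2*11 = 22.
m/(2*floor(log2(n))) = 2849/22 ≈ 129.5.
floor = 129.
k = max(1, 129) = 129.

129


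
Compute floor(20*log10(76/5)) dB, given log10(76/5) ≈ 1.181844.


||x||/||e|| = 76/5.
log10(76/5) ≈ 1.181844.
20*log10(||x||/||e||) ≈ 20*1.181844 = 23.63688.
floor(23.63688) = 23.

23


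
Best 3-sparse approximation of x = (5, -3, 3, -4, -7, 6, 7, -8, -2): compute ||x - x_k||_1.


Sorted |x_i| descending: [8, 7, 7, 6, 5, 4, 3, 3, 2]
Keep top 3: [8, 7, 7]
Tail entries: [6, 5, 4, 3, 3, 2]
L1 error = sum of tail = 23.

23


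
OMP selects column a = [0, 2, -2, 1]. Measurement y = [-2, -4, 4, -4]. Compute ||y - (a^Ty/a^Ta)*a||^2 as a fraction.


a^T a = 9.
a^T y = -20.
coeff = -20/9 = -20/9.
||r||^2 = 68/9.

68/9


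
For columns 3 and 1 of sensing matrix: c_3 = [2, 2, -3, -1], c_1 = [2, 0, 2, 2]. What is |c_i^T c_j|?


Inner product: 2*2 + 2*0 + -3*2 + -1*2
Products: [4, 0, -6, -2]
Sum = -4.
|dot| = 4.

4


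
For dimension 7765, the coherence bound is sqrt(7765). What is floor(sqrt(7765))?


88^2 = 7744 <= 7765 < 7921 = 89^2, so 88 <= sqrt(7765) < 89.
floor(sqrt(7765)) = 88.

88


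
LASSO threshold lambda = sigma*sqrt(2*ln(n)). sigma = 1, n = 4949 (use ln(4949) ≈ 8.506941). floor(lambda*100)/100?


ln(4949) ≈ 8.506941.
2*ln(n) ≈ 17.013882.
sqrt(2*ln(n)) ≈ sqrt(17.013882) ≈ 4.124789.
lambda ≈ 1*4.124789 = 4.124789.
floor(lambda*100)/100 = 4.12.

4.12


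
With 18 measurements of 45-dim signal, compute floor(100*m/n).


100*m/n = 100*18/45 ≈ 40.0.
floor = 40.

40


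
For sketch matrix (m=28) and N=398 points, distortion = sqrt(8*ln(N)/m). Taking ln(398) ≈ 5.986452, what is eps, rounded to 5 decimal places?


ln(398) ≈ 5.986452.
8*ln(N)/m ≈ 8*5.986452/28 ≈ 1.71041486.
eps = sqrt(1.71041486) ≈ 1.3078283 ≈ 1.30783.

1.30783


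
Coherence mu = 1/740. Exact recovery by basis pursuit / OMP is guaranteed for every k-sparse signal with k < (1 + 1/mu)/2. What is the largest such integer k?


1/mu = 740.
1 + 1/mu = 741.
(1 + 1/mu)/2 = 370.5 is not an integer, so k_max = floor(370.5) = 370.

370


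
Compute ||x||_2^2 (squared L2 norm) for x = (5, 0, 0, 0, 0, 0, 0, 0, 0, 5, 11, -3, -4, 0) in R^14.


Non-zero entries: [(0, 5), (9, 5), (10, 11), (11, -3), (12, -4)]
Squares: [25, 25, 121, 9, 16]
||x||_2^2 = sum = 196.

196


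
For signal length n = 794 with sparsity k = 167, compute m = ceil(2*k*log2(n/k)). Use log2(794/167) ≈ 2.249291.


log2(n/k) = log2(794/167) ≈ 2.249291.
2*k*log2(n/k) ≈ 2*167*2.249291 = 751.263194.
m = ceil(751.263194) = 752.

752


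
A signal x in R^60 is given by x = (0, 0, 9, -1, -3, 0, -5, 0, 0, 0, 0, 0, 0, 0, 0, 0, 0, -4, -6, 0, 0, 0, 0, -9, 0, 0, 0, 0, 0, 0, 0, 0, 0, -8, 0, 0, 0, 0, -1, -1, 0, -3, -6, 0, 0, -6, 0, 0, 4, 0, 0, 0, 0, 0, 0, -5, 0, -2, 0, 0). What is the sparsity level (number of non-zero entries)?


Non-zero positions: [2, 3, 4, 6, 17, 18, 23, 33, 38, 39, 41, 42, 45, 48, 55, 57].
Sparsity = 16.

16


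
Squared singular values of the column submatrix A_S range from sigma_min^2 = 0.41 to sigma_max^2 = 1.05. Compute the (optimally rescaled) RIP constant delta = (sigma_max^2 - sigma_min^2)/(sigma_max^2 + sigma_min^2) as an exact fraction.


lambda_max - lambda_min = 1.05 - 0.41 = 0.64.
lambda_max + lambda_min = 1.05 + 0.41 = 1.46.
delta = 0.64/1.46 = 64/146 = 32/73.

32/73


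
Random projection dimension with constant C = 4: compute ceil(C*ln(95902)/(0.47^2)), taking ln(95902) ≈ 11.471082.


ln(95902) ≈ 11.471082.
eps^2 = 0.47^2 = 0.2209.
C*ln(N)/eps^2 ≈ 4*11.471082/0.2209 ≈ 207.7154.
m = ceil(207.7154) = 208.

208


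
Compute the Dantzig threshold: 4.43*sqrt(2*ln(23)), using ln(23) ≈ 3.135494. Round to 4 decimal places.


ln(23) ≈ 3.135494.
2*ln(n) ≈ 6.270988.
sqrt(2*ln(n)) ≈ sqrt(6.270988) ≈ 2.504194.
threshold ≈ 4.43*2.504194 = 11.09357942 ≈ 11.0936.

11.0936


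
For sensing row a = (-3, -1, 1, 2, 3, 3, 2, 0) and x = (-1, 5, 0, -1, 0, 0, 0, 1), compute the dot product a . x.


Non-zero terms: ['-3*-1', '-1*5', '2*-1', '0*1']
Products: [3, -5, -2, 0]
y = sum = -4.

-4


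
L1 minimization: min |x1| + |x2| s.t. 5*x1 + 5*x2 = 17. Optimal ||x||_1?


Axis intercepts:
  x1 = 17/5, x2 = 0: L1 = 17/5
  x1 = 0, x2 = 17/5: L1 = 17/5
x* = (17/5, 0)
||x*||_1 = 17/5.

17/5


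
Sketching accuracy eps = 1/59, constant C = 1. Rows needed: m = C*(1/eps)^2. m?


1/eps = 59.
(1/eps)^2 = 3481.
m = 1*3481 = 3481.

3481


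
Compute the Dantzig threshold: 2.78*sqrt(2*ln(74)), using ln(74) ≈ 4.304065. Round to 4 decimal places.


ln(74) ≈ 4.304065.
2*ln(n) ≈ 8.60813.
sqrt(2*ln(n)) ≈ sqrt(8.60813) ≈ 2.933961.
threshold ≈ 2.78*2.933961 = 8.15641158 ≈ 8.1564.

8.1564


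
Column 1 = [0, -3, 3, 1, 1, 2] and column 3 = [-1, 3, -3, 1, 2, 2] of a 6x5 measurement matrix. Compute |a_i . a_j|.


Inner product: 0*-1 + -3*3 + 3*-3 + 1*1 + 1*2 + 2*2
Products: [0, -9, -9, 1, 2, 4]
Sum = -11.
|dot| = 11.

11


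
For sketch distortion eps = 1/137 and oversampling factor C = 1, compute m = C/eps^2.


1/eps = 137.
(1/eps)^2 = 18769.
m = 1*18769 = 18769.

18769


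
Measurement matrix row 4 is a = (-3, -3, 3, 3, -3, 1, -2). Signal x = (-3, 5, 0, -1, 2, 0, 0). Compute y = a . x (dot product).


Non-zero terms: ['-3*-3', '-3*5', '3*-1', '-3*2']
Products: [9, -15, -3, -6]
y = sum = -15.

-15


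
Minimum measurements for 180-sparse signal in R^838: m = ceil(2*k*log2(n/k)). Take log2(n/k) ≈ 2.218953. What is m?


log2(n/k) = log2(838/180) ≈ 2.218953.
2*k*log2(n/k) ≈ 2*180*2.218953 = 798.82308.
m = ceil(798.82308) = 799.

799


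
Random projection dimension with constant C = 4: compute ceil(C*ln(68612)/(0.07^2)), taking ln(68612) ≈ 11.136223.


ln(68612) ≈ 11.136223.
eps^2 = 0.07^2 = 0.0049.
C*ln(N)/eps^2 ≈ 4*11.136223/0.0049 ≈ 9090.7943.
m = ceil(9090.7943) = 9091.

9091


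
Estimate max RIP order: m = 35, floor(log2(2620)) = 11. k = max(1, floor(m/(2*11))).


floor(log2(2620)) = 11.
2*11 = 22.
m/(2*floor(log2(n))) = 35/22 ≈ 1.5909.
floor = 1.
k = max(1, 1) = 1.

1


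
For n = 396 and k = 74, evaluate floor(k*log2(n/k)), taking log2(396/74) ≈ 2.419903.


log2(n/k) = log2(396/74) ≈ 2.419903.
k*log2(n/k) ≈ 74*2.419903 = 179.072822.
floor(179.072822) = 179.

179


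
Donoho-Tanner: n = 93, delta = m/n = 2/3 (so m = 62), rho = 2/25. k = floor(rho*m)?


m = 2/3*93 = 62.
rho = 2/25.
rho*m = 2/25*62 = 4.96.
k = floor(4.96) = 4.

4


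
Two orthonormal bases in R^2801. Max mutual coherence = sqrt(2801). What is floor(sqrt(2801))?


52^2 = 2704 <= 2801 < 2809 = 53^2, so 52 <= sqrt(2801) < 53.
floor(sqrt(2801)) = 52.

52


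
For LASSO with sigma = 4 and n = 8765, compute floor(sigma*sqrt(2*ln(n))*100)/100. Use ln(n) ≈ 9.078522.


ln(8765) ≈ 9.078522.
2*ln(n) ≈ 18.157044.
sqrt(2*ln(n)) ≈ sqrt(18.157044) ≈ 4.261108.
lambda ≈ 4*4.261108 = 17.044432.
floor(lambda*100)/100 = 17.04.

17.04


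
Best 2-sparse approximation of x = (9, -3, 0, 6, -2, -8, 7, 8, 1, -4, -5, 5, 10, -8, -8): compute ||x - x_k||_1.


Sorted |x_i| descending: [10, 9, 8, 8, 8, 8, 7, 6, 5, 5, 4, 3, 2, 1, 0]
Keep top 2: [10, 9]
Tail entries: [8, 8, 8, 8, 7, 6, 5, 5, 4, 3, 2, 1, 0]
L1 error = sum of tail = 65.

65


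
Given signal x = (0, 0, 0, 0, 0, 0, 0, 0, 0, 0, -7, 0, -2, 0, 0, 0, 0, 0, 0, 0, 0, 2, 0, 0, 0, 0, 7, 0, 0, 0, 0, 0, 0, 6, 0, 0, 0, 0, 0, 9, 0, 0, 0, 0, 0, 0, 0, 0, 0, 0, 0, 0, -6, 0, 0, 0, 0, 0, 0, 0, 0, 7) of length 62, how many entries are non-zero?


Non-zero positions: [10, 12, 21, 26, 33, 39, 52, 61].
Sparsity = 8.

8


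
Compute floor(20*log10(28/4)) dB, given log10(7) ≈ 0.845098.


||x||/||e|| = 28/4 = 7.
log10(7) ≈ 0.845098.
20*log10(||x||/||e||) ≈ 20*0.845098 = 16.90196.
floor(16.90196) = 16.

16


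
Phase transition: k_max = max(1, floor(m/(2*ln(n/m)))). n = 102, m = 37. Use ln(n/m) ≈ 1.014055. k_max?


n/m = 102/37.
ln(n/m) ≈ 1.014055.
2*ln(n/m) ≈ 2.02811.
m/(2*ln(n/m)) ≈ 37/2.02811 ≈ 18.2436.
floor = 18.
k_max = max(1, 18) = 18.

18


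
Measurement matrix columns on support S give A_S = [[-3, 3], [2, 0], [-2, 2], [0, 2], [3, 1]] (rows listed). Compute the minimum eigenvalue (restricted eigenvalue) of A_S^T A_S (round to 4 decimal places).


A_S^T A_S = [[26, -10], [-10, 18]].
trace = 44.
det = 368.
disc = trace^2 - 4*det = 1936 - 4*368 = 464.
sqrt(464) ≈ 21.540659.
lam_min = (44 - sqrt(464))/2 ≈ (44 - 21.540659)/2 = 11.2296705 ≈ 11.2297.

11.2297


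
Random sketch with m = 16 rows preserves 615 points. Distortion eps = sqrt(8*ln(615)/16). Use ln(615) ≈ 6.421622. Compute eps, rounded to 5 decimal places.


ln(615) ≈ 6.421622.
8*ln(N)/m ≈ 8*6.421622/16 ≈ 3.210811.
eps = sqrt(3.210811) ≈ 1.7918736 ≈ 1.79187.

1.79187


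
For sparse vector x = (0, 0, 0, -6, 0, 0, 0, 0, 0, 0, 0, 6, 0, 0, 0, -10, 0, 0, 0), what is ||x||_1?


Non-zero entries: [(3, -6), (11, 6), (15, -10)]
Absolute values: [6, 6, 10]
||x||_1 = sum = 22.

22


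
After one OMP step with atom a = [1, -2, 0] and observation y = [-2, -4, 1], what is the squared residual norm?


a^T a = 5.
a^T y = 6.
coeff = 6/5 = 6/5.
||r||^2 = 69/5.

69/5


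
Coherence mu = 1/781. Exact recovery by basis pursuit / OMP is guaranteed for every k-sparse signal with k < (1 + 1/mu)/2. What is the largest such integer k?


1/mu = 781.
1 + 1/mu = 782.
(1 + 1/mu)/2 = 391 is an integer and the inequality is strict, so k_max = 391 - 1 = 390.

390


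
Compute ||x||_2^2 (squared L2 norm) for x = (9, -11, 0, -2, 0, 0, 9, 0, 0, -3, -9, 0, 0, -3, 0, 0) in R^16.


Non-zero entries: [(0, 9), (1, -11), (3, -2), (6, 9), (9, -3), (10, -9), (13, -3)]
Squares: [81, 121, 4, 81, 9, 81, 9]
||x||_2^2 = sum = 386.

386


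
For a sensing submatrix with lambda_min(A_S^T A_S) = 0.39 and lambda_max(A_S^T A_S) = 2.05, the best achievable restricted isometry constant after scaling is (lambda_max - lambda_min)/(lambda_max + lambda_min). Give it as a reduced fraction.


lambda_max - lambda_min = 2.05 - 0.39 = 1.66.
lambda_max + lambda_min = 2.05 + 0.39 = 2.44.
delta = 1.66/2.44 = 166/244 = 83/122.

83/122


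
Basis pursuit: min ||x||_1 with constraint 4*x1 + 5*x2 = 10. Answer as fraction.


Axis intercepts:
  x1 = 5/2, x2 = 0: L1 = 5/2
  x1 = 0, x2 = 2: L1 = 2
x* = (0, 2)
||x*||_1 = 2.

2


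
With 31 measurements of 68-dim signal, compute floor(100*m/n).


100*m/n = 100*31/68 ≈ 45.5882.
floor = 45.

45


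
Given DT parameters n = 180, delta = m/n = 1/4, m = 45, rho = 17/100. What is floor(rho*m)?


m = 1/4*180 = 45.
rho = 17/100.
rho*m = 17/100*45 = 7.65.
k = floor(7.65) = 7.

7


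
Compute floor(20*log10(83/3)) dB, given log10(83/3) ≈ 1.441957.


||x||/||e|| = 83/3.
log10(83/3) ≈ 1.441957.
20*log10(||x||/||e||) ≈ 20*1.441957 = 28.83914.
floor(28.83914) = 28.

28


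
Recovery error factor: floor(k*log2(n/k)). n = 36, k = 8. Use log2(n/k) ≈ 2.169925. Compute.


log2(n/k) = log2(36/8) ≈ 2.169925.
k*log2(n/k) ≈ 8*2.169925 = 17.3594.
floor(17.3594) = 17.

17


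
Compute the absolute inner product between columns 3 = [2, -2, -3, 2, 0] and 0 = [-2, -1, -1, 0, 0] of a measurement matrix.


Inner product: 2*-2 + -2*-1 + -3*-1 + 2*0 + 0*0
Products: [-4, 2, 3, 0, 0]
Sum = 1.
|dot| = 1.

1


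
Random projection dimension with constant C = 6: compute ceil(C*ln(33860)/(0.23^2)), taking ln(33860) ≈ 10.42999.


ln(33860) ≈ 10.42999.
eps^2 = 0.23^2 = 0.0529.
C*ln(N)/eps^2 ≈ 6*10.42999/0.0529 ≈ 1182.9856.
m = ceil(1182.9856) = 1183.

1183


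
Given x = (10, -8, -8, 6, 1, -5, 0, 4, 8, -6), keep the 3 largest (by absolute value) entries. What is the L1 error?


Sorted |x_i| descending: [10, 8, 8, 8, 6, 6, 5, 4, 1, 0]
Keep top 3: [10, 8, 8]
Tail entries: [8, 6, 6, 5, 4, 1, 0]
L1 error = sum of tail = 30.

30


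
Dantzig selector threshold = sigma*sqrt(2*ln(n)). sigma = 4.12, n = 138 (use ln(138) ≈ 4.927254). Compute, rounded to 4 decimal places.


ln(138) ≈ 4.927254.
2*ln(n) ≈ 9.854508.
sqrt(2*ln(n)) ≈ sqrt(9.854508) ≈ 3.139189.
threshold ≈ 4.12*3.139189 = 12.93345868 ≈ 12.9335.

12.9335


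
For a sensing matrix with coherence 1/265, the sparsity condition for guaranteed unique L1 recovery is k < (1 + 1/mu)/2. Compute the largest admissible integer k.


1/mu = 265.
1 + 1/mu = 266.
(1 + 1/mu)/2 = 133 is an integer and the inequality is strict, so k_max = 133 - 1 = 132.

132


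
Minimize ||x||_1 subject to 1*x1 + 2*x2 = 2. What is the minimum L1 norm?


Axis intercepts:
  x1 = 2, x2 = 0: L1 = 2
  x1 = 0, x2 = 1: L1 = 1
x* = (0, 1)
||x*||_1 = 1.

1


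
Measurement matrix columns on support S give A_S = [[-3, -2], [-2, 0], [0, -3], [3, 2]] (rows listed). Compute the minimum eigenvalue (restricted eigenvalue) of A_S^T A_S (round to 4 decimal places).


A_S^T A_S = [[22, 12], [12, 17]].
trace = 39.
det = 230.
disc = trace^2 - 4*det = 1521 - 4*230 = 601.
sqrt(601) ≈ 24.515301.
lam_min = (39 - sqrt(601))/2 ≈ (39 - 24.515301)/2 = 7.2423495 ≈ 7.2423.

7.2423


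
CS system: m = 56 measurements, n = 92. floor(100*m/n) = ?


100*m/n = 100*56/92 ≈ 60.8696.
floor = 60.

60


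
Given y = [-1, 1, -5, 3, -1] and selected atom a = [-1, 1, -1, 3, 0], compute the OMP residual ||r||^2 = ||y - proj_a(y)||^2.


a^T a = 12.
a^T y = 16.
coeff = 16/12 = 4/3.
||r||^2 = 47/3.

47/3


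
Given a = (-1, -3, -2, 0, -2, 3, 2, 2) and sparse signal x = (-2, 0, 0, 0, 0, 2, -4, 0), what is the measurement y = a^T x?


Non-zero terms: ['-1*-2', '3*2', '2*-4']
Products: [2, 6, -8]
y = sum = 0.

0


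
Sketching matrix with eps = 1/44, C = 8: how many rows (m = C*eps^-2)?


1/eps = 44.
(1/eps)^2 = 1936.
m = 8*1936 = 15488.

15488


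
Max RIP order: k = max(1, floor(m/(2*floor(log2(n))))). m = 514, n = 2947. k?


floor(log2(2947)) = 11.
2*11 = 22.
m/(2*floor(log2(n))) = 514/22 ≈ 23.3636.
floor = 23.
k = max(1, 23) = 23.

23


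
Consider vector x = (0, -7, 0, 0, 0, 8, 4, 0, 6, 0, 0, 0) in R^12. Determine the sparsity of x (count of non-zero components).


Non-zero positions: [1, 5, 6, 8].
Sparsity = 4.

4


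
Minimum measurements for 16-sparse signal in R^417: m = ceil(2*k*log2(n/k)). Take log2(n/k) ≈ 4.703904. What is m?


log2(n/k) = log2(417/16) ≈ 4.703904.
2*k*log2(n/k) ≈ 2*16*4.703904 = 150.524928.
m = ceil(150.524928) = 151.

151


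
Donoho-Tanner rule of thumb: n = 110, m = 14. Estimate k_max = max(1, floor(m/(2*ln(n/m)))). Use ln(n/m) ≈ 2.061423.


n/m = 110/14 = 55/7.
ln(n/m) ≈ 2.061423.
2*ln(n/m) ≈ 4.122846.
m/(2*ln(n/m)) ≈ 14/4.122846 ≈ 3.3957.
floor = 3.
k_max = max(1, 3) = 3.

3


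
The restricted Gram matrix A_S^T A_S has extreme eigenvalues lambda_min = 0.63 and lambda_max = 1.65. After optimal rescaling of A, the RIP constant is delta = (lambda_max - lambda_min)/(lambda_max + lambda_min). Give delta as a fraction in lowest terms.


lambda_max - lambda_min = 1.65 - 0.63 = 1.02.
lambda_max + lambda_min = 1.65 + 0.63 = 2.28.
delta = 1.02/2.28 = 102/228 = 17/38.

17/38


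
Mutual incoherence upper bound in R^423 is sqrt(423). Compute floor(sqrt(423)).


20^2 = 400 <= 423 < 441 = 21^2, so 20 <= sqrt(423) < 21.
floor(sqrt(423)) = 20.

20


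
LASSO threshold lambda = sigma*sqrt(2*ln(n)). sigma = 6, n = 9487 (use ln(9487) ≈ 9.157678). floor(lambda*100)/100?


ln(9487) ≈ 9.157678.
2*ln(n) ≈ 18.315356.
sqrt(2*ln(n)) ≈ sqrt(18.315356) ≈ 4.279644.
lambda ≈ 6*4.279644 = 25.677864.
floor(lambda*100)/100 = 25.67.

25.67


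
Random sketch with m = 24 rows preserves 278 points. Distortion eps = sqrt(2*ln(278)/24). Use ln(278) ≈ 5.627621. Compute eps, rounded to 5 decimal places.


ln(278) ≈ 5.627621.
2*ln(N)/m ≈ 2*5.627621/24 ≈ 0.46896842.
eps = sqrt(0.46896842) ≈ 0.6848127 ≈ 0.68481.

0.68481


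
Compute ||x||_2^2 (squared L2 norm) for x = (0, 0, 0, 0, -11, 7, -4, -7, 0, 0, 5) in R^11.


Non-zero entries: [(4, -11), (5, 7), (6, -4), (7, -7), (10, 5)]
Squares: [121, 49, 16, 49, 25]
||x||_2^2 = sum = 260.

260


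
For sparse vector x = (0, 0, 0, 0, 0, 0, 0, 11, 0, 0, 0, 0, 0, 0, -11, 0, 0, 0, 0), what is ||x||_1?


Non-zero entries: [(7, 11), (14, -11)]
Absolute values: [11, 11]
||x||_1 = sum = 22.

22


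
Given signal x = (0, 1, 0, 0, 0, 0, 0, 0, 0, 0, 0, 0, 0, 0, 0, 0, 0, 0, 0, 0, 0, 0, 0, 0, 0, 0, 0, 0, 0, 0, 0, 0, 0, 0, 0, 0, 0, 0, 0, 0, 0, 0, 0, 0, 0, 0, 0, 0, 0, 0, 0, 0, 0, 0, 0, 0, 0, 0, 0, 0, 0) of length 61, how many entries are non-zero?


Non-zero positions: [1].
Sparsity = 1.

1


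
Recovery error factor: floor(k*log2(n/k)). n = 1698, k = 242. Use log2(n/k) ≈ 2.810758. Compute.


log2(n/k) = log2(1698/242) ≈ 2.810758.
k*log2(n/k) ≈ 242*2.810758 = 680.203436.
floor(680.203436) = 680.

680


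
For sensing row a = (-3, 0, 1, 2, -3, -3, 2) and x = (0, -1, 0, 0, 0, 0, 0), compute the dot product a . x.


Non-zero terms: ['0*-1']
Products: [0]
y = sum = 0.

0


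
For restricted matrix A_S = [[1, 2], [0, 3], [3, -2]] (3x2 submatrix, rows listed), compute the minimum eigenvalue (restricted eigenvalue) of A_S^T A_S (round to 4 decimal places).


A_S^T A_S = [[10, -4], [-4, 17]].
trace = 27.
det = 154.
disc = trace^2 - 4*det = 729 - 4*154 = 113.
sqrt(113) ≈ 10.630146.
lam_min = (27 - sqrt(113))/2 ≈ (27 - 10.630146)/2 = 8.184927 ≈ 8.1849.

8.1849


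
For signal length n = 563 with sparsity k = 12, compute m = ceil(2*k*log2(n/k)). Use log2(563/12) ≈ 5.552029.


log2(n/k) = log2(563/12) ≈ 5.552029.
2*k*log2(n/k) ≈ 2*12*5.552029 = 133.248696.
m = ceil(133.248696) = 134.

134


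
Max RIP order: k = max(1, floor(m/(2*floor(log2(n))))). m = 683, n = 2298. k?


floor(log2(2298)) = 11.
2*11 = 22.
m/(2*floor(log2(n))) = 683/22 ≈ 31.0455.
floor = 31.
k = max(1, 31) = 31.

31


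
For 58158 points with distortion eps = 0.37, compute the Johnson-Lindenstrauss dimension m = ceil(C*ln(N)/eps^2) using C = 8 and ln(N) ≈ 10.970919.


ln(58158) ≈ 10.970919.
eps^2 = 0.37^2 = 0.1369.
C*ln(N)/eps^2 ≈ 8*10.970919/0.1369 ≈ 641.1056.
m = ceil(641.1056) = 642.

642


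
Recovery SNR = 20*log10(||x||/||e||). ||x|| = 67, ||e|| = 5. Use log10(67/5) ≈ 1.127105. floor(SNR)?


||x||/||e|| = 67/5.
log10(67/5) ≈ 1.127105.
20*log10(||x||/||e||) ≈ 20*1.127105 = 22.5421.
floor(22.5421) = 22.

22


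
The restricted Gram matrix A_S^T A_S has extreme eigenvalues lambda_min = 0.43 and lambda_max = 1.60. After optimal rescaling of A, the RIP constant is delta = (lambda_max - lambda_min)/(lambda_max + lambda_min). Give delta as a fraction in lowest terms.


lambda_max - lambda_min = 1.60 - 0.43 = 1.17.
lambda_max + lambda_min = 1.60 + 0.43 = 2.03.
delta = 1.17/2.03 = 117/203.

117/203


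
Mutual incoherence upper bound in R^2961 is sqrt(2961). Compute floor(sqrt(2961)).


54^2 = 2916 <= 2961 < 3025 = 55^2, so 54 <= sqrt(2961) < 55.
floor(sqrt(2961)) = 54.

54


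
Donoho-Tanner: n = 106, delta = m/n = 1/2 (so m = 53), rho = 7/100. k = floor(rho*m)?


m = 1/2*106 = 53.
rho = 7/100.
rho*m = 7/100*53 = 3.71.
k = floor(3.71) = 3.

3


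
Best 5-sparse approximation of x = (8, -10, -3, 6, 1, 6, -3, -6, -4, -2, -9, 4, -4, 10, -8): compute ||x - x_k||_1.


Sorted |x_i| descending: [10, 10, 9, 8, 8, 6, 6, 6, 4, 4, 4, 3, 3, 2, 1]
Keep top 5: [10, 10, 9, 8, 8]
Tail entries: [6, 6, 6, 4, 4, 4, 3, 3, 2, 1]
L1 error = sum of tail = 39.

39


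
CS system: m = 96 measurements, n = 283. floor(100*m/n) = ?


100*m/n = 100*96/283 ≈ 33.9223.
floor = 33.

33


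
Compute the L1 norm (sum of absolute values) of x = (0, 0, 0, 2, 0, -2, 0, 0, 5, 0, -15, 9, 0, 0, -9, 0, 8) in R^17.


Non-zero entries: [(3, 2), (5, -2), (8, 5), (10, -15), (11, 9), (14, -9), (16, 8)]
Absolute values: [2, 2, 5, 15, 9, 9, 8]
||x||_1 = sum = 50.

50


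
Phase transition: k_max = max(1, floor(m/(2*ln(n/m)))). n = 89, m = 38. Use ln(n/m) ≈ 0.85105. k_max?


n/m = 89/38.
ln(n/m) ≈ 0.85105.
2*ln(n/m) ≈ 1.7021.
m/(2*ln(n/m)) ≈ 38/1.7021 ≈ 22.3254.
floor = 22.
k_max = max(1, 22) = 22.

22


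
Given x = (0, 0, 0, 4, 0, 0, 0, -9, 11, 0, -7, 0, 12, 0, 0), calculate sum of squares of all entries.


Non-zero entries: [(3, 4), (7, -9), (8, 11), (10, -7), (12, 12)]
Squares: [16, 81, 121, 49, 144]
||x||_2^2 = sum = 411.

411


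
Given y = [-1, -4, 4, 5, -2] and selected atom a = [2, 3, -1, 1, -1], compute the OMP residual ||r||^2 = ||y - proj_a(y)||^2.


a^T a = 16.
a^T y = -11.
coeff = -11/16 = -11/16.
||r||^2 = 871/16.

871/16


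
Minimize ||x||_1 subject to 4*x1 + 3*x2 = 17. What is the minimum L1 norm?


Axis intercepts:
  x1 = 17/4, x2 = 0: L1 = 17/4
  x1 = 0, x2 = 17/3: L1 = 17/3
x* = (17/4, 0)
||x*||_1 = 17/4.

17/4


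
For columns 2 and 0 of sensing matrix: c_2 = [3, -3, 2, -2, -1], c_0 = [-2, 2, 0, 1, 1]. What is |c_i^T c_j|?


Inner product: 3*-2 + -3*2 + 2*0 + -2*1 + -1*1
Products: [-6, -6, 0, -2, -1]
Sum = -15.
|dot| = 15.

15


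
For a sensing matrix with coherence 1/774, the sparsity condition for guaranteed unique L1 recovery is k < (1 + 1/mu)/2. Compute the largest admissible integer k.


1/mu = 774.
1 + 1/mu = 775.
(1 + 1/mu)/2 = 387.5 is not an integer, so k_max = floor(387.5) = 387.

387


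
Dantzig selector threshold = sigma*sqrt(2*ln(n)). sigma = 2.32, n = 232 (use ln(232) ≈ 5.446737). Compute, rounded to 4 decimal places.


ln(232) ≈ 5.446737.
2*ln(n) ≈ 10.893474.
sqrt(2*ln(n)) ≈ sqrt(10.893474) ≈ 3.300526.
threshold ≈ 2.32*3.300526 = 7.65722032 ≈ 7.6572.

7.6572


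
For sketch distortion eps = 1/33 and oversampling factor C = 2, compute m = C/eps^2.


1/eps = 33.
(1/eps)^2 = 1089.
m = 2*1089 = 2178.

2178


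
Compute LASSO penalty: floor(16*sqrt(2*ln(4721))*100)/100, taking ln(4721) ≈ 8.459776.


ln(4721) ≈ 8.459776.
2*ln(n) ≈ 16.919552.
sqrt(2*ln(n)) ≈ sqrt(16.919552) ≈ 4.113338.
lambda ≈ 16*4.113338 = 65.813408.
floor(lambda*100)/100 = 65.81.

65.81


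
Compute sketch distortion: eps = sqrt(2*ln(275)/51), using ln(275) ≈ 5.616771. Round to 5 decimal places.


ln(275) ≈ 5.616771.
2*ln(N)/m ≈ 2*5.616771/51 ≈ 0.22026553.
eps = sqrt(0.22026553) ≈ 0.4693245 ≈ 0.46932.

0.46932


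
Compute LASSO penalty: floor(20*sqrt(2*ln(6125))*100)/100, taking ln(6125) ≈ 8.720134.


ln(6125) ≈ 8.720134.
2*ln(n) ≈ 17.440268.
sqrt(2*ln(n)) ≈ sqrt(17.440268) ≈ 4.176155.
lambda ≈ 20*4.176155 = 83.5231.
floor(lambda*100)/100 = 83.52.

83.52


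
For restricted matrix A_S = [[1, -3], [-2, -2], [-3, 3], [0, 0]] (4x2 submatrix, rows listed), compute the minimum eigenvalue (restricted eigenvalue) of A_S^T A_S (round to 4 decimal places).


A_S^T A_S = [[14, -8], [-8, 22]].
trace = 36.
det = 244.
disc = trace^2 - 4*det = 1296 - 4*244 = 320.
sqrt(320) ≈ 17.888544.
lam_min = (36 - sqrt(320))/2 ≈ (36 - 17.888544)/2 = 9.055728 ≈ 9.0557.

9.0557


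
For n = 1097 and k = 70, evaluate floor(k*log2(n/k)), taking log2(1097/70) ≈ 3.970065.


log2(n/k) = log2(1097/70) ≈ 3.970065.
k*log2(n/k) ≈ 70*3.970065 = 277.90455.
floor(277.90455) = 277.

277
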